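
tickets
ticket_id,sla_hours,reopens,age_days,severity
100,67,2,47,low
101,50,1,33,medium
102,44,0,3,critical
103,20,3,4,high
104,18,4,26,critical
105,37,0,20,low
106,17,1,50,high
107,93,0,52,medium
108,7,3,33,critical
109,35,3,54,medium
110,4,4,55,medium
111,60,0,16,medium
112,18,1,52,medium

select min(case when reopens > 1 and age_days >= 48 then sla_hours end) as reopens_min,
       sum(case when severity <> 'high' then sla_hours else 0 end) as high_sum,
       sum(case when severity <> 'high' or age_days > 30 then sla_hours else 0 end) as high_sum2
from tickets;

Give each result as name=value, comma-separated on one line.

reopens_min=4, high_sum=433, high_sum2=450

[reopens_min: reopens > 1 and age_days >= 48]
ticket_id=100: ✗
ticket_id=101: ✗
ticket_id=102: ✗
ticket_id=103: ✗
ticket_id=104: ✗
ticket_id=105: ✗
ticket_id=106: ✗
ticket_id=107: ✗
ticket_id=108: ✗
ticket_id=109: ✓ → 35
ticket_id=110: ✓ → 4
ticket_id=111: ✗
ticket_id=112: ✗
reopens_min = MIN(35, 4) = 4
—
[high_sum: severity <> 'high']
ticket_id=100: ✓ → 67
ticket_id=101: ✓ → 50
ticket_id=102: ✓ → 44
ticket_id=103: ✗
ticket_id=104: ✓ → 18
ticket_id=105: ✓ → 37
ticket_id=106: ✗
ticket_id=107: ✓ → 93
ticket_id=108: ✓ → 7
ticket_id=109: ✓ → 35
ticket_id=110: ✓ → 4
ticket_id=111: ✓ → 60
ticket_id=112: ✓ → 18
high_sum = 67 + 50 + 44 + 18 + 37 + 93 + 7 + 35 + 4 + 60 + 18 = 433
—
[high_sum2: severity <> 'high' or age_days > 30]
ticket_id=100: ✓ → 67
ticket_id=101: ✓ → 50
ticket_id=102: ✓ → 44
ticket_id=103: ✗
ticket_id=104: ✓ → 18
ticket_id=105: ✓ → 37
ticket_id=106: ✓ → 17
ticket_id=107: ✓ → 93
ticket_id=108: ✓ → 7
ticket_id=109: ✓ → 35
ticket_id=110: ✓ → 4
ticket_id=111: ✓ → 60
ticket_id=112: ✓ → 18
high_sum2 = 67 + 50 + 44 + 18 + 37 + 17 + 93 + 7 + 35 + 4 + 60 + 18 = 450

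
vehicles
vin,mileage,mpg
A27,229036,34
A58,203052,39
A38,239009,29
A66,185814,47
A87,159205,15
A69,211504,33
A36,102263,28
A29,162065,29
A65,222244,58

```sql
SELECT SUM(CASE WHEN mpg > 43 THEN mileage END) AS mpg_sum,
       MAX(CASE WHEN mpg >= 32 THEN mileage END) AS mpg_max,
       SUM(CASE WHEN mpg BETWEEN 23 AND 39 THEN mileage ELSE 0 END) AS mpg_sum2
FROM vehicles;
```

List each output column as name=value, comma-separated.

mpg_sum=408058, mpg_max=229036, mpg_sum2=1146929

[mpg_sum: mpg > 43]
vin=A27: ✗
vin=A58: ✗
vin=A38: ✗
vin=A66: ✓ → 185814
vin=A87: ✗
vin=A69: ✗
vin=A36: ✗
vin=A29: ✗
vin=A65: ✓ → 222244
mpg_sum = 185814 + 222244 = 408058
—
[mpg_max: mpg >= 32]
vin=A27: ✓ → 229036
vin=A58: ✓ → 203052
vin=A38: ✗
vin=A66: ✓ → 185814
vin=A87: ✗
vin=A69: ✓ → 211504
vin=A36: ✗
vin=A29: ✗
vin=A65: ✓ → 222244
mpg_max = MAX(229036, 203052, 185814, 211504, 222244) = 229036
—
[mpg_sum2: mpg BETWEEN 23 AND 39]
vin=A27: ✓ → 229036
vin=A58: ✓ → 203052
vin=A38: ✓ → 239009
vin=A66: ✗
vin=A87: ✗
vin=A69: ✓ → 211504
vin=A36: ✓ → 102263
vin=A29: ✓ → 162065
vin=A65: ✗
mpg_sum2 = 229036 + 203052 + 239009 + 211504 + 102263 + 162065 = 1146929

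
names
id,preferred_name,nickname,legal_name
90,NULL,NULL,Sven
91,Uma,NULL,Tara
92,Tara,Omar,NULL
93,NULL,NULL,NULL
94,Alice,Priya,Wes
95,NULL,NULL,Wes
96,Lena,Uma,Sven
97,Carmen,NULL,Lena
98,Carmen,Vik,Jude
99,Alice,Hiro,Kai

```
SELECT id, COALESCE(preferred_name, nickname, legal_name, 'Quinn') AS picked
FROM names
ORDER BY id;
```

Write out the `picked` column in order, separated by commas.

id=90: preferred_name=NULL, nickname=NULL, legal_name=Sven → Sven
id=91: preferred_name=Uma → Uma
id=92: preferred_name=Tara → Tara
id=93: preferred_name=NULL, nickname=NULL, legal_name=NULL, → literal Quinn → Quinn
id=94: preferred_name=Alice → Alice
id=95: preferred_name=NULL, nickname=NULL, legal_name=Wes → Wes
id=96: preferred_name=Lena → Lena
id=97: preferred_name=Carmen → Carmen
id=98: preferred_name=Carmen → Carmen
id=99: preferred_name=Alice → Alice

Sven, Uma, Tara, Quinn, Alice, Wes, Lena, Carmen, Carmen, Alice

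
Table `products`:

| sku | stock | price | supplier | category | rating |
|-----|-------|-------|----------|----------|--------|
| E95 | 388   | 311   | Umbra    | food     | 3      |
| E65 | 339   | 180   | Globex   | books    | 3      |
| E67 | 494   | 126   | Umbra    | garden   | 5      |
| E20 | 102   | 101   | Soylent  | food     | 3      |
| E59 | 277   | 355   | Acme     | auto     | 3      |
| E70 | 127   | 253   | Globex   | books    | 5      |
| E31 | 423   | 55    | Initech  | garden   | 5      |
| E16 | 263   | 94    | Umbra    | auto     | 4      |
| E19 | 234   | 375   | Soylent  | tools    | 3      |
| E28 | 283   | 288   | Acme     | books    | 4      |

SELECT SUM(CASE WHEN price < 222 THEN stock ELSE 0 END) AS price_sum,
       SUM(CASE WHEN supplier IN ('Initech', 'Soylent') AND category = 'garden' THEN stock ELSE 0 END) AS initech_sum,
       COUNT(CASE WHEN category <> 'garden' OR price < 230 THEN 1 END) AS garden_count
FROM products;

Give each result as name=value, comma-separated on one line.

price_sum=1621, initech_sum=423, garden_count=10

[price_sum: price < 222]
sku=E95: ✗
sku=E65: ✓ → 339
sku=E67: ✓ → 494
sku=E20: ✓ → 102
sku=E59: ✗
sku=E70: ✗
sku=E31: ✓ → 423
sku=E16: ✓ → 263
sku=E19: ✗
sku=E28: ✗
price_sum = 339 + 494 + 102 + 423 + 263 = 1621
—
[initech_sum: supplier IN ('Initech', 'Soylent') AND category = 'garden']
sku=E95: ✗
sku=E65: ✗
sku=E67: ✗
sku=E20: ✗
sku=E59: ✗
sku=E70: ✗
sku=E31: ✓ → 423
sku=E16: ✗
sku=E19: ✗
sku=E28: ✗
initech_sum = 423
—
[garden_count: category <> 'garden' OR price < 230]
sku=E95: ✓ → 1
sku=E65: ✓ → 1
sku=E67: ✓ → 1
sku=E20: ✓ → 1
sku=E59: ✓ → 1
sku=E70: ✓ → 1
sku=E31: ✓ → 1
sku=E16: ✓ → 1
sku=E19: ✓ → 1
sku=E28: ✓ → 1
garden_count = COUNT(1, 1, 1, 1, 1, 1, 1, 1, 1, 1) = 10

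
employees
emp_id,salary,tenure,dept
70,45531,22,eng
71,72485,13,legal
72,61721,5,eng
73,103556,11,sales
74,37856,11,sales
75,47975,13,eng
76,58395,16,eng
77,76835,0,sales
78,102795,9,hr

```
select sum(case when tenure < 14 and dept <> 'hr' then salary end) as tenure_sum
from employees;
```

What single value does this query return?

400428

emp_id=70: ✗
emp_id=71: ✓ → 72485
emp_id=72: ✓ → 61721
emp_id=73: ✓ → 103556
emp_id=74: ✓ → 37856
emp_id=75: ✓ → 47975
emp_id=76: ✗
emp_id=77: ✓ → 76835
emp_id=78: ✗
tenure_sum = 72485 + 61721 + 103556 + 37856 + 47975 + 76835 = 400428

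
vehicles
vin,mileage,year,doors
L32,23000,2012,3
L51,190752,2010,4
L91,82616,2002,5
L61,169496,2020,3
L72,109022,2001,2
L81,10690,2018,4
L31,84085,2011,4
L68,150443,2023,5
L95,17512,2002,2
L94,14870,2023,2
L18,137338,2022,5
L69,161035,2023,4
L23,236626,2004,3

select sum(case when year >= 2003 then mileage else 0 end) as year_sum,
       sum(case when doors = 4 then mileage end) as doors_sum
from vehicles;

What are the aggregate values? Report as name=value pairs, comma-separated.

[year_sum: year >= 2003]
vin=L32: ✓ → 23000
vin=L51: ✓ → 190752
vin=L91: ✗
vin=L61: ✓ → 169496
vin=L72: ✗
vin=L81: ✓ → 10690
vin=L31: ✓ → 84085
vin=L68: ✓ → 150443
vin=L95: ✗
vin=L94: ✓ → 14870
vin=L18: ✓ → 137338
vin=L69: ✓ → 161035
vin=L23: ✓ → 236626
year_sum = 23000 + 190752 + 169496 + 10690 + 84085 + 150443 + 14870 + 137338 + 161035 + 236626 = 1178335
—
[doors_sum: doors = 4]
vin=L32: ✗
vin=L51: ✓ → 190752
vin=L91: ✗
vin=L61: ✗
vin=L72: ✗
vin=L81: ✓ → 10690
vin=L31: ✓ → 84085
vin=L68: ✗
vin=L95: ✗
vin=L94: ✗
vin=L18: ✗
vin=L69: ✓ → 161035
vin=L23: ✗
doors_sum = 190752 + 10690 + 84085 + 161035 = 446562

year_sum=1178335, doors_sum=446562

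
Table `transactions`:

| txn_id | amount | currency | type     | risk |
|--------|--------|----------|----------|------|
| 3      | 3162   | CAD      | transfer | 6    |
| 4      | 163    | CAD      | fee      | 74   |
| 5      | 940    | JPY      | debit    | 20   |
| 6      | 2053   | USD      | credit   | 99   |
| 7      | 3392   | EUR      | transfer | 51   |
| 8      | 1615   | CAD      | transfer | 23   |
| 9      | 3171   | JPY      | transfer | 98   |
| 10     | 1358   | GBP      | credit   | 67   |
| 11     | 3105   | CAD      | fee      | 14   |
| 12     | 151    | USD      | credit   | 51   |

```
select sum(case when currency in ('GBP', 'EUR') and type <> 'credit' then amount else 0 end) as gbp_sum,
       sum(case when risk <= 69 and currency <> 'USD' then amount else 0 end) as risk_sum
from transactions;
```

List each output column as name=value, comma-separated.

gbp_sum=3392, risk_sum=13572

[gbp_sum: currency in ('GBP', 'EUR') and type <> 'credit']
txn_id=3: ✗
txn_id=4: ✗
txn_id=5: ✗
txn_id=6: ✗
txn_id=7: ✓ → 3392
txn_id=8: ✗
txn_id=9: ✗
txn_id=10: ✗
txn_id=11: ✗
txn_id=12: ✗
gbp_sum = 3392
—
[risk_sum: risk <= 69 and currency <> 'USD']
txn_id=3: ✓ → 3162
txn_id=4: ✗
txn_id=5: ✓ → 940
txn_id=6: ✗
txn_id=7: ✓ → 3392
txn_id=8: ✓ → 1615
txn_id=9: ✗
txn_id=10: ✓ → 1358
txn_id=11: ✓ → 3105
txn_id=12: ✗
risk_sum = 3162 + 940 + 3392 + 1615 + 1358 + 3105 = 13572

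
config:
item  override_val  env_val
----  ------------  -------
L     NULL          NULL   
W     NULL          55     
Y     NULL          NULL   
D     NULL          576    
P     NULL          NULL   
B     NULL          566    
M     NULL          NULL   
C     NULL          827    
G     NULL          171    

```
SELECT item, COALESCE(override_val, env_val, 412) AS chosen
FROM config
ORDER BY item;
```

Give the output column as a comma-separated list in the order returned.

566, 827, 576, 171, 412, 412, 412, 55, 412

item=B: override_val=NULL, env_val=566 → 566
item=C: override_val=NULL, env_val=827 → 827
item=D: override_val=NULL, env_val=576 → 576
item=G: override_val=NULL, env_val=171 → 171
item=L: override_val=NULL, env_val=NULL, → literal 412 → 412
item=M: override_val=NULL, env_val=NULL, → literal 412 → 412
item=P: override_val=NULL, env_val=NULL, → literal 412 → 412
item=W: override_val=NULL, env_val=55 → 55
item=Y: override_val=NULL, env_val=NULL, → literal 412 → 412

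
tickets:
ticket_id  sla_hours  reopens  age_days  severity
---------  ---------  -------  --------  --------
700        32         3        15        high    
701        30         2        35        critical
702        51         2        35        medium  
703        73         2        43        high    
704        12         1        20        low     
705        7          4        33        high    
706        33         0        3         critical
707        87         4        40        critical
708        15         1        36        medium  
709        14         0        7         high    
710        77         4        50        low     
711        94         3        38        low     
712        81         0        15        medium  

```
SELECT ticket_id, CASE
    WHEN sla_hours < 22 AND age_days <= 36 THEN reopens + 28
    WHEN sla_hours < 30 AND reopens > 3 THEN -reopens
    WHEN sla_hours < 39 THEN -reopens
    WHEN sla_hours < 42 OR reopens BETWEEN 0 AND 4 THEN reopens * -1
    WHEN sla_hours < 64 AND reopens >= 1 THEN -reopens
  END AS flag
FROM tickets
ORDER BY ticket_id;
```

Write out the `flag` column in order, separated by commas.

ticket_id=700: sla_hours < 39 → -3
ticket_id=701: sla_hours < 39 → -2
ticket_id=702: sla_hours < 42 OR reopens BETWEEN 0 AND 4 → -2
ticket_id=703: sla_hours < 42 OR reopens BETWEEN 0 AND 4 → -2
ticket_id=704: sla_hours < 22 AND age_days <= 36 → 29
ticket_id=705: sla_hours < 22 AND age_days <= 36 → 32
ticket_id=706: sla_hours < 39 → 0
ticket_id=707: sla_hours < 42 OR reopens BETWEEN 0 AND 4 → -4
ticket_id=708: sla_hours < 22 AND age_days <= 36 → 29
ticket_id=709: sla_hours < 22 AND age_days <= 36 → 28
ticket_id=710: sla_hours < 42 OR reopens BETWEEN 0 AND 4 → -4
ticket_id=711: sla_hours < 42 OR reopens BETWEEN 0 AND 4 → -3
ticket_id=712: sla_hours < 42 OR reopens BETWEEN 0 AND 4 → 0

-3, -2, -2, -2, 29, 32, 0, -4, 29, 28, -4, -3, 0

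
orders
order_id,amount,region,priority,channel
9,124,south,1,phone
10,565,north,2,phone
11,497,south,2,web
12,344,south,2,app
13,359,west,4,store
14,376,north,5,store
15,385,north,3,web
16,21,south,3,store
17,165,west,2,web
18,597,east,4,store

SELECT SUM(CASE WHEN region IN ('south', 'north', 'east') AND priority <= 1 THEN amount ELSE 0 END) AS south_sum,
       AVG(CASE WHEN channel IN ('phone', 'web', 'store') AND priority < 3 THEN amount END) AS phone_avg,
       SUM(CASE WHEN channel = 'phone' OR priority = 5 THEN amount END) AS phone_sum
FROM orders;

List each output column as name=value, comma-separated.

south_sum=124, phone_avg=337.75, phone_sum=1065

[south_sum: region IN ('south', 'north', 'east') AND priority <= 1]
order_id=9: ✓ → 124
order_id=10: ✗
order_id=11: ✗
order_id=12: ✗
order_id=13: ✗
order_id=14: ✗
order_id=15: ✗
order_id=16: ✗
order_id=17: ✗
order_id=18: ✗
south_sum = 124
—
[phone_avg: channel IN ('phone', 'web', 'store') AND priority < 3]
order_id=9: ✓ → 124
order_id=10: ✓ → 565
order_id=11: ✓ → 497
order_id=12: ✗
order_id=13: ✗
order_id=14: ✗
order_id=15: ✗
order_id=16: ✗
order_id=17: ✓ → 165
order_id=18: ✗
phone_avg = (124 + 565 + 497 + 165) / 4 = 337.75
—
[phone_sum: channel = 'phone' OR priority = 5]
order_id=9: ✓ → 124
order_id=10: ✓ → 565
order_id=11: ✗
order_id=12: ✗
order_id=13: ✗
order_id=14: ✓ → 376
order_id=15: ✗
order_id=16: ✗
order_id=17: ✗
order_id=18: ✗
phone_sum = 124 + 565 + 376 = 1065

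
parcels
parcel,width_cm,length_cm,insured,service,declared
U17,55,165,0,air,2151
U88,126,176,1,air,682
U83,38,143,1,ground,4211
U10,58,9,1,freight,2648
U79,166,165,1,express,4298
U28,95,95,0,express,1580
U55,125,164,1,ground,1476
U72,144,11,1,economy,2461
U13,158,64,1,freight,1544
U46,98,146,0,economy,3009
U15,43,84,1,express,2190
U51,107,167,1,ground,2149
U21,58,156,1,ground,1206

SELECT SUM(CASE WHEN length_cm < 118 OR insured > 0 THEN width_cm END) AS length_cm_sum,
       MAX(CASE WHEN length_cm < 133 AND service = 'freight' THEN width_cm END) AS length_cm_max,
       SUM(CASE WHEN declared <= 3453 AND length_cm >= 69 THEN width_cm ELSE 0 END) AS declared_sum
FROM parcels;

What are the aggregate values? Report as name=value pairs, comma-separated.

length_cm_sum=1118, length_cm_max=158, declared_sum=707

[length_cm_sum: length_cm < 118 OR insured > 0]
parcel=U17: ✗
parcel=U88: ✓ → 126
parcel=U83: ✓ → 38
parcel=U10: ✓ → 58
parcel=U79: ✓ → 166
parcel=U28: ✓ → 95
parcel=U55: ✓ → 125
parcel=U72: ✓ → 144
parcel=U13: ✓ → 158
parcel=U46: ✗
parcel=U15: ✓ → 43
parcel=U51: ✓ → 107
parcel=U21: ✓ → 58
length_cm_sum = 126 + 38 + 58 + 166 + 95 + 125 + 144 + 158 + 43 + 107 + 58 = 1118
—
[length_cm_max: length_cm < 133 AND service = 'freight']
parcel=U17: ✗
parcel=U88: ✗
parcel=U83: ✗
parcel=U10: ✓ → 58
parcel=U79: ✗
parcel=U28: ✗
parcel=U55: ✗
parcel=U72: ✗
parcel=U13: ✓ → 158
parcel=U46: ✗
parcel=U15: ✗
parcel=U51: ✗
parcel=U21: ✗
length_cm_max = MAX(58, 158) = 158
—
[declared_sum: declared <= 3453 AND length_cm >= 69]
parcel=U17: ✓ → 55
parcel=U88: ✓ → 126
parcel=U83: ✗
parcel=U10: ✗
parcel=U79: ✗
parcel=U28: ✓ → 95
parcel=U55: ✓ → 125
parcel=U72: ✗
parcel=U13: ✗
parcel=U46: ✓ → 98
parcel=U15: ✓ → 43
parcel=U51: ✓ → 107
parcel=U21: ✓ → 58
declared_sum = 55 + 126 + 95 + 125 + 98 + 43 + 107 + 58 = 707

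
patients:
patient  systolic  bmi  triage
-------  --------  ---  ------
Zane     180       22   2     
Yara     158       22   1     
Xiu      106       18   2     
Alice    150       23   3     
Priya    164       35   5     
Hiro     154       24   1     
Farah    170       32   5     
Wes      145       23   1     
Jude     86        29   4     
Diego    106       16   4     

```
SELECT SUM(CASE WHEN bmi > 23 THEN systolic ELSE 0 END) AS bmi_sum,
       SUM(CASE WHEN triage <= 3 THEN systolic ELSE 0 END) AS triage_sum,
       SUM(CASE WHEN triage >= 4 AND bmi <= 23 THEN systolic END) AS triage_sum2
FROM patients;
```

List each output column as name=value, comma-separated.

bmi_sum=574, triage_sum=893, triage_sum2=106

[bmi_sum: bmi > 23]
patient=Zane: ✗
patient=Yara: ✗
patient=Xiu: ✗
patient=Alice: ✗
patient=Priya: ✓ → 164
patient=Hiro: ✓ → 154
patient=Farah: ✓ → 170
patient=Wes: ✗
patient=Jude: ✓ → 86
patient=Diego: ✗
bmi_sum = 164 + 154 + 170 + 86 = 574
—
[triage_sum: triage <= 3]
patient=Zane: ✓ → 180
patient=Yara: ✓ → 158
patient=Xiu: ✓ → 106
patient=Alice: ✓ → 150
patient=Priya: ✗
patient=Hiro: ✓ → 154
patient=Farah: ✗
patient=Wes: ✓ → 145
patient=Jude: ✗
patient=Diego: ✗
triage_sum = 180 + 158 + 106 + 150 + 154 + 145 = 893
—
[triage_sum2: triage >= 4 AND bmi <= 23]
patient=Zane: ✗
patient=Yara: ✗
patient=Xiu: ✗
patient=Alice: ✗
patient=Priya: ✗
patient=Hiro: ✗
patient=Farah: ✗
patient=Wes: ✗
patient=Jude: ✗
patient=Diego: ✓ → 106
triage_sum2 = 106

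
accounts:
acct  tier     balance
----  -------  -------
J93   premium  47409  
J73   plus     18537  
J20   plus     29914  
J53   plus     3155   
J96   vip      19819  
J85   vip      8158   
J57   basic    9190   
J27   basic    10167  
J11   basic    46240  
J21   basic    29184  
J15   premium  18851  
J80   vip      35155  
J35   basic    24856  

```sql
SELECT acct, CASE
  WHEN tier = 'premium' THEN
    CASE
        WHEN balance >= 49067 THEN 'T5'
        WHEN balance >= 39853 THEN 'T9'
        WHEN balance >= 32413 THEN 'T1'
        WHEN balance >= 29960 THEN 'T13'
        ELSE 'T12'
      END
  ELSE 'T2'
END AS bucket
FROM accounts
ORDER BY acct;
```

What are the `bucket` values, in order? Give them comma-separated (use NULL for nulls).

acct=J11: tier='basic' → outer ELSE → T2
acct=J15: tier='premium' → inner[ELSE] → T12
acct=J20: tier='plus' → outer ELSE → T2
acct=J21: tier='basic' → outer ELSE → T2
acct=J27: tier='basic' → outer ELSE → T2
acct=J35: tier='basic' → outer ELSE → T2
acct=J53: tier='plus' → outer ELSE → T2
acct=J57: tier='basic' → outer ELSE → T2
acct=J73: tier='plus' → outer ELSE → T2
acct=J80: tier='vip' → outer ELSE → T2
acct=J85: tier='vip' → outer ELSE → T2
acct=J93: tier='premium' → inner[balance >= 39853] → T9
acct=J96: tier='vip' → outer ELSE → T2

T2, T12, T2, T2, T2, T2, T2, T2, T2, T2, T2, T9, T2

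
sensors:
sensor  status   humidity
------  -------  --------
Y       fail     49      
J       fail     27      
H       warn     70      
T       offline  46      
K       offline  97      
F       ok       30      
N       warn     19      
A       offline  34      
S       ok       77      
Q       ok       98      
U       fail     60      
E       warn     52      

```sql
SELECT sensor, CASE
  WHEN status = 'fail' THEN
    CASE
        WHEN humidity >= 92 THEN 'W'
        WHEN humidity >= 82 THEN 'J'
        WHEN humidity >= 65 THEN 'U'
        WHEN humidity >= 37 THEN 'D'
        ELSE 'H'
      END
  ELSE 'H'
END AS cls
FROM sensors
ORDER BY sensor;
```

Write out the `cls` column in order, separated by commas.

H, H, H, H, H, H, H, H, H, H, D, D

sensor=A: status='offline' → outer ELSE → H
sensor=E: status='warn' → outer ELSE → H
sensor=F: status='ok' → outer ELSE → H
sensor=H: status='warn' → outer ELSE → H
sensor=J: status='fail' → inner[ELSE] → H
sensor=K: status='offline' → outer ELSE → H
sensor=N: status='warn' → outer ELSE → H
sensor=Q: status='ok' → outer ELSE → H
sensor=S: status='ok' → outer ELSE → H
sensor=T: status='offline' → outer ELSE → H
sensor=U: status='fail' → inner[humidity >= 37] → D
sensor=Y: status='fail' → inner[humidity >= 37] → D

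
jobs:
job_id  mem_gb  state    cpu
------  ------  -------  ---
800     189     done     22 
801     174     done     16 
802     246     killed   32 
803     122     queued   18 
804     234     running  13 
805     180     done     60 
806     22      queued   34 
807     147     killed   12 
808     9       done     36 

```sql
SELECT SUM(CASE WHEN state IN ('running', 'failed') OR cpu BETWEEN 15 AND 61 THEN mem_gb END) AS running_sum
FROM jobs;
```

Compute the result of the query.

1176

job_id=800: ✓ → 189
job_id=801: ✓ → 174
job_id=802: ✓ → 246
job_id=803: ✓ → 122
job_id=804: ✓ → 234
job_id=805: ✓ → 180
job_id=806: ✓ → 22
job_id=807: ✗
job_id=808: ✓ → 9
running_sum = 189 + 174 + 246 + 122 + 234 + 180 + 22 + 9 = 1176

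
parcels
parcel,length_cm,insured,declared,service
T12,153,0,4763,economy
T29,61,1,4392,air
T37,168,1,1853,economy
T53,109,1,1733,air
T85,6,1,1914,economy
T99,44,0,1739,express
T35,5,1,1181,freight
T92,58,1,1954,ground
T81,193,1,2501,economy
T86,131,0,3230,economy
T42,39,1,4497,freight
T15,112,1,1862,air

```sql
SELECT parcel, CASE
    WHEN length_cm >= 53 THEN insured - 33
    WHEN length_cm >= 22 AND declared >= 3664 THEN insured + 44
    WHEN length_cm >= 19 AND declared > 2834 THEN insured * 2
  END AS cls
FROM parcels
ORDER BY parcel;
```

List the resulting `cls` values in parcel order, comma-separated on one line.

-33, -32, -32, NULL, -32, 45, -32, -32, NULL, -33, -32, NULL

parcel=T12: length_cm >= 53 → -33
parcel=T15: length_cm >= 53 → -32
parcel=T29: length_cm >= 53 → -32
parcel=T35: (no match → NULL) → NULL
parcel=T37: length_cm >= 53 → -32
parcel=T42: length_cm >= 22 AND declared >= 3664 → 45
parcel=T53: length_cm >= 53 → -32
parcel=T81: length_cm >= 53 → -32
parcel=T85: (no match → NULL) → NULL
parcel=T86: length_cm >= 53 → -33
parcel=T92: length_cm >= 53 → -32
parcel=T99: (no match → NULL) → NULL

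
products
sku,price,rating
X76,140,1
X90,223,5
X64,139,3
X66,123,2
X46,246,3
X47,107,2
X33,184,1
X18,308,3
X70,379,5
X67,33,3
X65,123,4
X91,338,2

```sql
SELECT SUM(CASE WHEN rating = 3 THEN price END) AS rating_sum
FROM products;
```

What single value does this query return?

sku=X76: ✗
sku=X90: ✗
sku=X64: ✓ → 139
sku=X66: ✗
sku=X46: ✓ → 246
sku=X47: ✗
sku=X33: ✗
sku=X18: ✓ → 308
sku=X70: ✗
sku=X67: ✓ → 33
sku=X65: ✗
sku=X91: ✗
rating_sum = 139 + 246 + 308 + 33 = 726

726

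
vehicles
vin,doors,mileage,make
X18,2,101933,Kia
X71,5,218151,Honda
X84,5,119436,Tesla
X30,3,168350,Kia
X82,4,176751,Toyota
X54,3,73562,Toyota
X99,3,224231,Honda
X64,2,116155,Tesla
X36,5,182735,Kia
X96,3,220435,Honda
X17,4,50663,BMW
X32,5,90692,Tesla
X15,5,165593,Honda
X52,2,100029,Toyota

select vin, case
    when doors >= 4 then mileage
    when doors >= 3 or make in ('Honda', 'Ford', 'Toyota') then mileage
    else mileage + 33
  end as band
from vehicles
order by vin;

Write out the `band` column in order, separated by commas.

vin=X15: doors >= 4 → 165593
vin=X17: doors >= 4 → 50663
vin=X18: ELSE → 101966
vin=X30: doors >= 3 or make in ('Honda', 'Ford', 'Toyota') → 168350
vin=X32: doors >= 4 → 90692
vin=X36: doors >= 4 → 182735
vin=X52: doors >= 3 or make in ('Honda', 'Ford', 'Toyota') → 100029
vin=X54: doors >= 3 or make in ('Honda', 'Ford', 'Toyota') → 73562
vin=X64: ELSE → 116188
vin=X71: doors >= 4 → 218151
vin=X82: doors >= 4 → 176751
vin=X84: doors >= 4 → 119436
vin=X96: doors >= 3 or make in ('Honda', 'Ford', 'Toyota') → 220435
vin=X99: doors >= 3 or make in ('Honda', 'Ford', 'Toyota') → 224231

165593, 50663, 101966, 168350, 90692, 182735, 100029, 73562, 116188, 218151, 176751, 119436, 220435, 224231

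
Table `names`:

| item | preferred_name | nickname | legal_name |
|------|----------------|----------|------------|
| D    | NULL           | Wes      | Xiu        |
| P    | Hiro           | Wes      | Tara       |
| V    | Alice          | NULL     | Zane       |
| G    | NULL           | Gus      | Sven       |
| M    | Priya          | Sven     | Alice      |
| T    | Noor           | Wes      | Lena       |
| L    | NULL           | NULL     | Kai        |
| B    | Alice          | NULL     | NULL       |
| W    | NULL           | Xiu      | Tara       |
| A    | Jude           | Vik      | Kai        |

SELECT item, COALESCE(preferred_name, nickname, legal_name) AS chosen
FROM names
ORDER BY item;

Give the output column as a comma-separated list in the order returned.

Jude, Alice, Wes, Gus, Kai, Priya, Hiro, Noor, Alice, Xiu

item=A: preferred_name=Jude → Jude
item=B: preferred_name=Alice → Alice
item=D: preferred_name=NULL, nickname=Wes → Wes
item=G: preferred_name=NULL, nickname=Gus → Gus
item=L: preferred_name=NULL, nickname=NULL, legal_name=Kai → Kai
item=M: preferred_name=Priya → Priya
item=P: preferred_name=Hiro → Hiro
item=T: preferred_name=Noor → Noor
item=V: preferred_name=Alice → Alice
item=W: preferred_name=NULL, nickname=Xiu → Xiu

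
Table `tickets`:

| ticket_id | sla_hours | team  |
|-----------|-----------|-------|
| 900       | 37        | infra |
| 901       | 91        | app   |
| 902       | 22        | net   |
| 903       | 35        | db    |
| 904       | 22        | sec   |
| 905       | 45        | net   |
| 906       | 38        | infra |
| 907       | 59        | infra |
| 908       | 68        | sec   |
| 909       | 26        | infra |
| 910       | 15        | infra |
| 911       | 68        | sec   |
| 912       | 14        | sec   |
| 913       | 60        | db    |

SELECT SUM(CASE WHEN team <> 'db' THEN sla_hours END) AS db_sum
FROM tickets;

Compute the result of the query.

505

ticket_id=900: ✓ → 37
ticket_id=901: ✓ → 91
ticket_id=902: ✓ → 22
ticket_id=903: ✗
ticket_id=904: ✓ → 22
ticket_id=905: ✓ → 45
ticket_id=906: ✓ → 38
ticket_id=907: ✓ → 59
ticket_id=908: ✓ → 68
ticket_id=909: ✓ → 26
ticket_id=910: ✓ → 15
ticket_id=911: ✓ → 68
ticket_id=912: ✓ → 14
ticket_id=913: ✗
db_sum = 37 + 91 + 22 + 22 + 45 + 38 + 59 + 68 + 26 + 15 + 68 + 14 = 505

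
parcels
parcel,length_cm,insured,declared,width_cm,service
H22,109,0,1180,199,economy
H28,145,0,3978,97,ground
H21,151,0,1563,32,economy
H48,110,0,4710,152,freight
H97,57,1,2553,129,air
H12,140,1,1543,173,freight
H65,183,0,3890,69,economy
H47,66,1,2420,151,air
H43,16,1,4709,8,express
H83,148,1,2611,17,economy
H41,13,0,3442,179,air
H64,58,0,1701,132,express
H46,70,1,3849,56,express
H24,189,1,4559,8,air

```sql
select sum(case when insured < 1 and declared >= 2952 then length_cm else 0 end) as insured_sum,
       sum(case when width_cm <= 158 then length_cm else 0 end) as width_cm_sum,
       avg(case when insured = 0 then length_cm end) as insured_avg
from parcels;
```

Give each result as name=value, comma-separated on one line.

insured_sum=451, width_cm_sum=1193, insured_avg=109.8571428571

[insured_sum: insured < 1 and declared >= 2952]
parcel=H22: ✗
parcel=H28: ✓ → 145
parcel=H21: ✗
parcel=H48: ✓ → 110
parcel=H97: ✗
parcel=H12: ✗
parcel=H65: ✓ → 183
parcel=H47: ✗
parcel=H43: ✗
parcel=H83: ✗
parcel=H41: ✓ → 13
parcel=H64: ✗
parcel=H46: ✗
parcel=H24: ✗
insured_sum = 145 + 110 + 183 + 13 = 451
—
[width_cm_sum: width_cm <= 158]
parcel=H22: ✗
parcel=H28: ✓ → 145
parcel=H21: ✓ → 151
parcel=H48: ✓ → 110
parcel=H97: ✓ → 57
parcel=H12: ✗
parcel=H65: ✓ → 183
parcel=H47: ✓ → 66
parcel=H43: ✓ → 16
parcel=H83: ✓ → 148
parcel=H41: ✗
parcel=H64: ✓ → 58
parcel=H46: ✓ → 70
parcel=H24: ✓ → 189
width_cm_sum = 145 + 151 + 110 + 57 + 183 + 66 + 16 + 148 + 58 + 70 + 189 = 1193
—
[insured_avg: insured = 0]
parcel=H22: ✓ → 109
parcel=H28: ✓ → 145
parcel=H21: ✓ → 151
parcel=H48: ✓ → 110
parcel=H97: ✗
parcel=H12: ✗
parcel=H65: ✓ → 183
parcel=H47: ✗
parcel=H43: ✗
parcel=H83: ✗
parcel=H41: ✓ → 13
parcel=H64: ✓ → 58
parcel=H46: ✗
parcel=H24: ✗
insured_avg = (109 + 145 + 151 + 110 + 183 + 13 + 58) / 7 = 109.8571428571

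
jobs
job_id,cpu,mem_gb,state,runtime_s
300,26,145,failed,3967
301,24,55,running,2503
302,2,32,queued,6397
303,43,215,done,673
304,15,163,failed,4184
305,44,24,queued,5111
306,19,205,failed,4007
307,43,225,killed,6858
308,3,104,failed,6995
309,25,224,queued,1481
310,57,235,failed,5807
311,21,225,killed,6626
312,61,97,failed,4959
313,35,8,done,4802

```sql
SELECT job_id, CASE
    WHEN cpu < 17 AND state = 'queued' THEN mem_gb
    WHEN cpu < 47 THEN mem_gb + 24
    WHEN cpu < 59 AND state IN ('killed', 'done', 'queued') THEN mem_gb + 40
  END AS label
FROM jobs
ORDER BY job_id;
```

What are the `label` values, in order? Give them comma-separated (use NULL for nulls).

job_id=300: cpu < 47 → 169
job_id=301: cpu < 47 → 79
job_id=302: cpu < 17 AND state = 'queued' → 32
job_id=303: cpu < 47 → 239
job_id=304: cpu < 47 → 187
job_id=305: cpu < 47 → 48
job_id=306: cpu < 47 → 229
job_id=307: cpu < 47 → 249
job_id=308: cpu < 47 → 128
job_id=309: cpu < 47 → 248
job_id=310: (no match → NULL) → NULL
job_id=311: cpu < 47 → 249
job_id=312: (no match → NULL) → NULL
job_id=313: cpu < 47 → 32

169, 79, 32, 239, 187, 48, 229, 249, 128, 248, NULL, 249, NULL, 32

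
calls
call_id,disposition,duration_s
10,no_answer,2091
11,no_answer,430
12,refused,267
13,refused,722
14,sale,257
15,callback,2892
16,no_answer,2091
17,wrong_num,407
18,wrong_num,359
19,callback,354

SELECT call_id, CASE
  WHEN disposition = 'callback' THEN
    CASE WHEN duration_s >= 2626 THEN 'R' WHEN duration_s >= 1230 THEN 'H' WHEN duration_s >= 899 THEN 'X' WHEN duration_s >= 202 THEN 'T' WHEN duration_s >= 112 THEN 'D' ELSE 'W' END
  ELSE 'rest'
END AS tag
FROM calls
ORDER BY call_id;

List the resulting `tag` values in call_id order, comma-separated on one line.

rest, rest, rest, rest, rest, R, rest, rest, rest, T

call_id=10: disposition='no_answer' → outer ELSE → rest
call_id=11: disposition='no_answer' → outer ELSE → rest
call_id=12: disposition='refused' → outer ELSE → rest
call_id=13: disposition='refused' → outer ELSE → rest
call_id=14: disposition='sale' → outer ELSE → rest
call_id=15: disposition='callback' → inner[duration_s >= 2626] → R
call_id=16: disposition='no_answer' → outer ELSE → rest
call_id=17: disposition='wrong_num' → outer ELSE → rest
call_id=18: disposition='wrong_num' → outer ELSE → rest
call_id=19: disposition='callback' → inner[duration_s >= 202] → T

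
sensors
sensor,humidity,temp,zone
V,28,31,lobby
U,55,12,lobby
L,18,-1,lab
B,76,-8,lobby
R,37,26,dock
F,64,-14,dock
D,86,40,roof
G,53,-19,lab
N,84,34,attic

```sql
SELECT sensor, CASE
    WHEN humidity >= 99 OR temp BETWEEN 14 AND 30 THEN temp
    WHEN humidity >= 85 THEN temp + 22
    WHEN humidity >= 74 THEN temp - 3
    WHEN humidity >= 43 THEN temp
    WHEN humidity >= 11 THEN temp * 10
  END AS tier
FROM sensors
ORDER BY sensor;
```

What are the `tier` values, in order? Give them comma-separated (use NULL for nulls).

-11, 62, -14, -19, -10, 31, 26, 12, 310

sensor=B: humidity >= 74 → -11
sensor=D: humidity >= 85 → 62
sensor=F: humidity >= 43 → -14
sensor=G: humidity >= 43 → -19
sensor=L: humidity >= 11 → -10
sensor=N: humidity >= 74 → 31
sensor=R: humidity >= 99 OR temp BETWEEN 14 AND 30 → 26
sensor=U: humidity >= 43 → 12
sensor=V: humidity >= 11 → 310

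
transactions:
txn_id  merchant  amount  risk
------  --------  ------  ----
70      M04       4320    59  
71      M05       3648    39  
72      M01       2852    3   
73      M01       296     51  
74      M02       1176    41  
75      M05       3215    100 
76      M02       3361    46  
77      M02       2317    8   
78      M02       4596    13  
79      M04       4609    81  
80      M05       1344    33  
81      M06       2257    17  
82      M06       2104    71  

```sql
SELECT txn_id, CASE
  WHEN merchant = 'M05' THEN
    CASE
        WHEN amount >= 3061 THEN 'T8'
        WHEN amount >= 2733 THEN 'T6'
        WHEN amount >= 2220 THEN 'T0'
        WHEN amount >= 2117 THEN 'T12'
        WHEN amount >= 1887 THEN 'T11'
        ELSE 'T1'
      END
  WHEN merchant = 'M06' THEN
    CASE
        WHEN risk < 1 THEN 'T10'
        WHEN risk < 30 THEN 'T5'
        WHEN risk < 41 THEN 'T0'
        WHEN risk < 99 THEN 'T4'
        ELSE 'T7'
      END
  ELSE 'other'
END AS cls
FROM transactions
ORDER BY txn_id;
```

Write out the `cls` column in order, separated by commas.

other, T8, other, other, other, T8, other, other, other, other, T1, T5, T4

txn_id=70: merchant='M04' → outer ELSE → other
txn_id=71: merchant='M05' → inner[amount >= 3061] → T8
txn_id=72: merchant='M01' → outer ELSE → other
txn_id=73: merchant='M01' → outer ELSE → other
txn_id=74: merchant='M02' → outer ELSE → other
txn_id=75: merchant='M05' → inner[amount >= 3061] → T8
txn_id=76: merchant='M02' → outer ELSE → other
txn_id=77: merchant='M02' → outer ELSE → other
txn_id=78: merchant='M02' → outer ELSE → other
txn_id=79: merchant='M04' → outer ELSE → other
txn_id=80: merchant='M05' → inner[ELSE] → T1
txn_id=81: merchant='M06' → inner[risk < 30] → T5
txn_id=82: merchant='M06' → inner[risk < 99] → T4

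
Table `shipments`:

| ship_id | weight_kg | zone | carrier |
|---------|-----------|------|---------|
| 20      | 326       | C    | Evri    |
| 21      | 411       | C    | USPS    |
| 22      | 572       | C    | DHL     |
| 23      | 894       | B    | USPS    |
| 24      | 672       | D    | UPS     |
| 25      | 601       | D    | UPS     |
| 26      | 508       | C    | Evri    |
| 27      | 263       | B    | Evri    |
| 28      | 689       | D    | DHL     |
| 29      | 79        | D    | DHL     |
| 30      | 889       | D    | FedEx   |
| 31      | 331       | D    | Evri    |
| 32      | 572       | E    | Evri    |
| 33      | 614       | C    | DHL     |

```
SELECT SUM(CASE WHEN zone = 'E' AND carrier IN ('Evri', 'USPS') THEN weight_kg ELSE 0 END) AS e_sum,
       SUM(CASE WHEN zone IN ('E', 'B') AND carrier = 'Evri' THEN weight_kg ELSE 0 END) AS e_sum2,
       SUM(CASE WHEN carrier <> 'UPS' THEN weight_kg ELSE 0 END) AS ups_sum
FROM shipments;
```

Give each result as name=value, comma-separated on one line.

e_sum=572, e_sum2=835, ups_sum=6148

[e_sum: zone = 'E' AND carrier IN ('Evri', 'USPS')]
ship_id=20: ✗
ship_id=21: ✗
ship_id=22: ✗
ship_id=23: ✗
ship_id=24: ✗
ship_id=25: ✗
ship_id=26: ✗
ship_id=27: ✗
ship_id=28: ✗
ship_id=29: ✗
ship_id=30: ✗
ship_id=31: ✗
ship_id=32: ✓ → 572
ship_id=33: ✗
e_sum = 572
—
[e_sum2: zone IN ('E', 'B') AND carrier = 'Evri']
ship_id=20: ✗
ship_id=21: ✗
ship_id=22: ✗
ship_id=23: ✗
ship_id=24: ✗
ship_id=25: ✗
ship_id=26: ✗
ship_id=27: ✓ → 263
ship_id=28: ✗
ship_id=29: ✗
ship_id=30: ✗
ship_id=31: ✗
ship_id=32: ✓ → 572
ship_id=33: ✗
e_sum2 = 263 + 572 = 835
—
[ups_sum: carrier <> 'UPS']
ship_id=20: ✓ → 326
ship_id=21: ✓ → 411
ship_id=22: ✓ → 572
ship_id=23: ✓ → 894
ship_id=24: ✗
ship_id=25: ✗
ship_id=26: ✓ → 508
ship_id=27: ✓ → 263
ship_id=28: ✓ → 689
ship_id=29: ✓ → 79
ship_id=30: ✓ → 889
ship_id=31: ✓ → 331
ship_id=32: ✓ → 572
ship_id=33: ✓ → 614
ups_sum = 326 + 411 + 572 + 894 + 508 + 263 + 689 + 79 + 889 + 331 + 572 + 614 = 6148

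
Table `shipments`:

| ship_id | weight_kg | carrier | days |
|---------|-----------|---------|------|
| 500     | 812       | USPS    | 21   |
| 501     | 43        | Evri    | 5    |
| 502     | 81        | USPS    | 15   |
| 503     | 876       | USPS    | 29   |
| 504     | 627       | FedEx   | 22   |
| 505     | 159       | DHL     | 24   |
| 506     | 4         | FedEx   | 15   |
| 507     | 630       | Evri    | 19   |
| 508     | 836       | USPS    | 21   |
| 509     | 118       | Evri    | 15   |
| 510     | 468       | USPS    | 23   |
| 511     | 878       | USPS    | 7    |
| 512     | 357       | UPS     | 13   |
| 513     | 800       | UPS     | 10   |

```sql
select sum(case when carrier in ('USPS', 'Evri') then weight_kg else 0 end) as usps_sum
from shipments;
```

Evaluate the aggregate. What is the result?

4742

ship_id=500: ✓ → 812
ship_id=501: ✓ → 43
ship_id=502: ✓ → 81
ship_id=503: ✓ → 876
ship_id=504: ✗
ship_id=505: ✗
ship_id=506: ✗
ship_id=507: ✓ → 630
ship_id=508: ✓ → 836
ship_id=509: ✓ → 118
ship_id=510: ✓ → 468
ship_id=511: ✓ → 878
ship_id=512: ✗
ship_id=513: ✗
usps_sum = 812 + 43 + 81 + 876 + 630 + 836 + 118 + 468 + 878 = 4742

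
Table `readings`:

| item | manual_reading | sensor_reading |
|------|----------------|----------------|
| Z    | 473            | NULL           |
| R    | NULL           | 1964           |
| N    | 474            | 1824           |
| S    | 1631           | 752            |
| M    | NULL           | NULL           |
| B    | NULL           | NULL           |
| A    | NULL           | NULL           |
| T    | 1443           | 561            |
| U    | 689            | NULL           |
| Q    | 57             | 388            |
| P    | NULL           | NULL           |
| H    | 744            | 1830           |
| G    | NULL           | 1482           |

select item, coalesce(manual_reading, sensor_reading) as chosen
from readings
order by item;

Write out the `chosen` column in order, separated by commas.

NULL, NULL, 1482, 744, NULL, 474, NULL, 57, 1964, 1631, 1443, 689, 473

item=A: manual_reading=NULL, sensor_reading=NULL (all NULL) → NULL
item=B: manual_reading=NULL, sensor_reading=NULL (all NULL) → NULL
item=G: manual_reading=NULL, sensor_reading=1482 → 1482
item=H: manual_reading=744 → 744
item=M: manual_reading=NULL, sensor_reading=NULL (all NULL) → NULL
item=N: manual_reading=474 → 474
item=P: manual_reading=NULL, sensor_reading=NULL (all NULL) → NULL
item=Q: manual_reading=57 → 57
item=R: manual_reading=NULL, sensor_reading=1964 → 1964
item=S: manual_reading=1631 → 1631
item=T: manual_reading=1443 → 1443
item=U: manual_reading=689 → 689
item=Z: manual_reading=473 → 473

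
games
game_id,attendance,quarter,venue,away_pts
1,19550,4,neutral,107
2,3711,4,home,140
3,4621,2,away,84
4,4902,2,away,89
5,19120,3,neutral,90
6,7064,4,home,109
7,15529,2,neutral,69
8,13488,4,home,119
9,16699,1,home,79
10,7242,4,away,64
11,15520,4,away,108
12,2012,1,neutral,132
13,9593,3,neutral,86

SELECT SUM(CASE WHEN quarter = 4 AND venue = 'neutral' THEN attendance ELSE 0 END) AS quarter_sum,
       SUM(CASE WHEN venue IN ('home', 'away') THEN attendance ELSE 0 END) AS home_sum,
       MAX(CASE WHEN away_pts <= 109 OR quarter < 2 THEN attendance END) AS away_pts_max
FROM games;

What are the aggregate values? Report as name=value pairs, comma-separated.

[quarter_sum: quarter = 4 AND venue = 'neutral']
game_id=1: ✓ → 19550
game_id=2: ✗
game_id=3: ✗
game_id=4: ✗
game_id=5: ✗
game_id=6: ✗
game_id=7: ✗
game_id=8: ✗
game_id=9: ✗
game_id=10: ✗
game_id=11: ✗
game_id=12: ✗
game_id=13: ✗
quarter_sum = 19550
—
[home_sum: venue IN ('home', 'away')]
game_id=1: ✗
game_id=2: ✓ → 3711
game_id=3: ✓ → 4621
game_id=4: ✓ → 4902
game_id=5: ✗
game_id=6: ✓ → 7064
game_id=7: ✗
game_id=8: ✓ → 13488
game_id=9: ✓ → 16699
game_id=10: ✓ → 7242
game_id=11: ✓ → 15520
game_id=12: ✗
game_id=13: ✗
home_sum = 3711 + 4621 + 4902 + 7064 + 13488 + 16699 + 7242 + 15520 = 73247
—
[away_pts_max: away_pts <= 109 OR quarter < 2]
game_id=1: ✓ → 19550
game_id=2: ✗
game_id=3: ✓ → 4621
game_id=4: ✓ → 4902
game_id=5: ✓ → 19120
game_id=6: ✓ → 7064
game_id=7: ✓ → 15529
game_id=8: ✗
game_id=9: ✓ → 16699
game_id=10: ✓ → 7242
game_id=11: ✓ → 15520
game_id=12: ✓ → 2012
game_id=13: ✓ → 9593
away_pts_max = MAX(19550, 4621, 4902, 19120, 7064, 15529, 16699, 7242, 15520, 2012, 9593) = 19550

quarter_sum=19550, home_sum=73247, away_pts_max=19550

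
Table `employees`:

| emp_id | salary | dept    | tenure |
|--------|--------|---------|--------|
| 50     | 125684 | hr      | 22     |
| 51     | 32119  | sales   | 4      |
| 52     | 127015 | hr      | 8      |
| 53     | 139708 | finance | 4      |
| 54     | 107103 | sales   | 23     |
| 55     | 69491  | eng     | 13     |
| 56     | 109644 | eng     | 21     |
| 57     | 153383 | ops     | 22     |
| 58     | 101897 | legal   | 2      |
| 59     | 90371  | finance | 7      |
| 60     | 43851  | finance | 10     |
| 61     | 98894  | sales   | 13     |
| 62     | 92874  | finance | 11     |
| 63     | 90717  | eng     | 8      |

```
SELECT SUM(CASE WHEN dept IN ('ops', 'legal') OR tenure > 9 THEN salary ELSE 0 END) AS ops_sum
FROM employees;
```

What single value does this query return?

emp_id=50: ✓ → 125684
emp_id=51: ✗
emp_id=52: ✗
emp_id=53: ✗
emp_id=54: ✓ → 107103
emp_id=55: ✓ → 69491
emp_id=56: ✓ → 109644
emp_id=57: ✓ → 153383
emp_id=58: ✓ → 101897
emp_id=59: ✗
emp_id=60: ✓ → 43851
emp_id=61: ✓ → 98894
emp_id=62: ✓ → 92874
emp_id=63: ✗
ops_sum = 125684 + 107103 + 69491 + 109644 + 153383 + 101897 + 43851 + 98894 + 92874 = 902821

902821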